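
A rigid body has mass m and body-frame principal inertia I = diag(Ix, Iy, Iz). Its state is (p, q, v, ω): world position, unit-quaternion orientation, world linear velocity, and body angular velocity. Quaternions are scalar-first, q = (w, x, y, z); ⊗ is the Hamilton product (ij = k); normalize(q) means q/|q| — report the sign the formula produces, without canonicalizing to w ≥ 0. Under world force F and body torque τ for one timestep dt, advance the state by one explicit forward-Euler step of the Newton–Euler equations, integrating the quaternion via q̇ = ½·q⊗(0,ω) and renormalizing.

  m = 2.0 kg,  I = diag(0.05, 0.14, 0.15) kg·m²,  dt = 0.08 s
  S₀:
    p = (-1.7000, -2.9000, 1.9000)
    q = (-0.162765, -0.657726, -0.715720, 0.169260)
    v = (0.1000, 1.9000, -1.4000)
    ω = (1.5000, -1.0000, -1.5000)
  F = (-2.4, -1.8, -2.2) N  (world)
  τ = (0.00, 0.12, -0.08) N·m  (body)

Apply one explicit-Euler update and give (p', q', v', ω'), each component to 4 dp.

p' = (-1.6920, -2.7480, 1.7880)
q' = (-0.1412, -0.6151, -0.7353, 0.2472)
v' = (0.0040, 1.8280, -1.4880)
ω' = (1.4760, -1.0600, -1.4707)

p' = p + v·dt = (-1.6920, -2.7480, 1.7880)
v' = v + a·dt = (0.0040, 1.8280, -1.4880)
α = I⁻¹(τ − ω×Iω) = (-0.3000, -0.7500, 0.3667)
new body rate ω' = (1.4760, -1.0600, -1.4707)
q⊗(0,ω) = (0.5247590, 0.9986925, -0.5699340, 1.9754535)
q' = normalize(q + ½dt·q⊗(0,ω)) = (-0.1412, -0.6151, -0.7353, 0.2472)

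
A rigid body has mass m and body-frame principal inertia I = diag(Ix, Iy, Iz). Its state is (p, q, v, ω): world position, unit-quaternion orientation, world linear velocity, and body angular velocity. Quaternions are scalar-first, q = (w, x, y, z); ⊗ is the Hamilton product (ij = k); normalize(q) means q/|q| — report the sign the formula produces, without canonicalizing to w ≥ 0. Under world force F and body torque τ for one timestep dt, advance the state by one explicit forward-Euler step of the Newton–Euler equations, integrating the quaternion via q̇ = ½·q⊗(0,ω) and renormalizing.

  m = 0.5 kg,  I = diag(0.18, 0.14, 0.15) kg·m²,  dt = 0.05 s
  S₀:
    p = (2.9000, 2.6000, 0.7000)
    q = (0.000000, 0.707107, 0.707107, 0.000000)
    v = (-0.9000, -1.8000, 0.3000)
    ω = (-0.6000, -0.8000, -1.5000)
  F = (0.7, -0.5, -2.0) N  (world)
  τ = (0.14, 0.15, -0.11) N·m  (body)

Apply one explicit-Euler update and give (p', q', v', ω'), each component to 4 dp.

p' = (2.8550, 2.5100, 0.7150)
q' = (0.0247, 0.6799, 0.7329, -0.0035)
v' = (-0.8300, -1.8500, 0.1000)
ω' = (-0.5644, -0.7561, -1.5303)

gyro term ω×Iω = (0.0120, 0.0270, -0.0192)
angular accel α = (0.7111, 0.8786, -0.6053)
ω' = ω + α·dt = (-0.5644, -0.7561, -1.5303)
q⊗(0,ω) = (0.9899498, -1.0606605, 1.0606605, -0.1414214)
updated quaternion q' = (0.0247, 0.6799, 0.7329, -0.0035)
p + v·dt = (2.8550, 2.5100, 0.7150)
new velocity v' = (-0.8300, -1.8500, 0.1000)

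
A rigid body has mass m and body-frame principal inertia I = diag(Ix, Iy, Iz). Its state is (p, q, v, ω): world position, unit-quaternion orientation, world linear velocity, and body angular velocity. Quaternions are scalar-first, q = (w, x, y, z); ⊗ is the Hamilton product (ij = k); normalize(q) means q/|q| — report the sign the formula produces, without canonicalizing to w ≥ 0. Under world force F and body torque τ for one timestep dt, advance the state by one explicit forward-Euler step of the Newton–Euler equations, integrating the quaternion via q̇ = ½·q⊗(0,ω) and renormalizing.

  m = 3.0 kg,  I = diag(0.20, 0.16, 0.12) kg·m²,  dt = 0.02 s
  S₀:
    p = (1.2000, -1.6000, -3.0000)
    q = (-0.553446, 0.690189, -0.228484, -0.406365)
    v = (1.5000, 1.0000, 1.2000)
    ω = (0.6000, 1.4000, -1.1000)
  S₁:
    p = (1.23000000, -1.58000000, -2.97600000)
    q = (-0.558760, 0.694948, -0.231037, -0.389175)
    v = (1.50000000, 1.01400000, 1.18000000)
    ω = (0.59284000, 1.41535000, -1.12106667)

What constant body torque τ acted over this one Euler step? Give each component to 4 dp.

τ = (-0.0100, 0.0700, -0.1600)

Δω = ω₁−ω₀ = (-0.00716000, 0.01535000, -0.02106667)
precession coupling = (0.0616, -0.0528, -0.0336)
τ = I·(Δω/dt) + ω₀×(Iω₀) = (-0.0100, 0.0700, -0.1600)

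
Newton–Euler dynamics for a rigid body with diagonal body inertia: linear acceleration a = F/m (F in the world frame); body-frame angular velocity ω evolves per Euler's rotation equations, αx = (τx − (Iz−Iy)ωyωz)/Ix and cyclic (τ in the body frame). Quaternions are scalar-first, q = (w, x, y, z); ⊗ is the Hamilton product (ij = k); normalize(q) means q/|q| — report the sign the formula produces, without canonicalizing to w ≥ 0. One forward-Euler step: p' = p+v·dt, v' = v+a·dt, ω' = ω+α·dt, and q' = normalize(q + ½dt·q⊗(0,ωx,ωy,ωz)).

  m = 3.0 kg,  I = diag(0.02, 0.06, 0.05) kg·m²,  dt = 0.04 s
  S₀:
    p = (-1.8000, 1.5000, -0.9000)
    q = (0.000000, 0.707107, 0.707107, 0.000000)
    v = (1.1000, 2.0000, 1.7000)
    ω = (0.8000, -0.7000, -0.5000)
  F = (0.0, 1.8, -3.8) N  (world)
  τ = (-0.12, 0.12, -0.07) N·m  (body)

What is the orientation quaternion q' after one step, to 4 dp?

2q̇ = q⊗(0,ω) = (-0.0707107, -0.3535535, 0.3535535, -1.0606605)
q + ½dt·q⊗(0,ω), renormalized = (-0.0014, 0.6998, 0.7140, -0.0212)

q' = (-0.0014, 0.6998, 0.7140, -0.0212)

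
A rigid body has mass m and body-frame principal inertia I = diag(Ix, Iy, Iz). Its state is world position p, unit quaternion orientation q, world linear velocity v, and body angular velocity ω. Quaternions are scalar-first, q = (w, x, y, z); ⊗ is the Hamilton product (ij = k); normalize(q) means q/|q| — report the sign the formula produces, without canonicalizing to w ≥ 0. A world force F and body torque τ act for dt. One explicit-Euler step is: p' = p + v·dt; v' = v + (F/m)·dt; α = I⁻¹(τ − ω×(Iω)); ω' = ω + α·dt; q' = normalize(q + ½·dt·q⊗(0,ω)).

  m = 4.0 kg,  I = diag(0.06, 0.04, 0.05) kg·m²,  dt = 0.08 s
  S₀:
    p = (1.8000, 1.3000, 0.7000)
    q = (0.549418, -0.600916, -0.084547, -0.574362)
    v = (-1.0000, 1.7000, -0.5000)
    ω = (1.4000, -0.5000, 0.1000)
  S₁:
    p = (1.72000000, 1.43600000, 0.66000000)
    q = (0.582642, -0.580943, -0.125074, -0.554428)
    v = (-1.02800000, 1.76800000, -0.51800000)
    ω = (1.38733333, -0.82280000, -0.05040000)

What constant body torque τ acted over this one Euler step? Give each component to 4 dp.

Δω = ω₁−ω₀ = (-0.01266667, -0.32280000, -0.15040000)
I·α + gyro = (-0.0100, -0.1600, -0.0800)

τ = (-0.0100, -0.1600, -0.0800)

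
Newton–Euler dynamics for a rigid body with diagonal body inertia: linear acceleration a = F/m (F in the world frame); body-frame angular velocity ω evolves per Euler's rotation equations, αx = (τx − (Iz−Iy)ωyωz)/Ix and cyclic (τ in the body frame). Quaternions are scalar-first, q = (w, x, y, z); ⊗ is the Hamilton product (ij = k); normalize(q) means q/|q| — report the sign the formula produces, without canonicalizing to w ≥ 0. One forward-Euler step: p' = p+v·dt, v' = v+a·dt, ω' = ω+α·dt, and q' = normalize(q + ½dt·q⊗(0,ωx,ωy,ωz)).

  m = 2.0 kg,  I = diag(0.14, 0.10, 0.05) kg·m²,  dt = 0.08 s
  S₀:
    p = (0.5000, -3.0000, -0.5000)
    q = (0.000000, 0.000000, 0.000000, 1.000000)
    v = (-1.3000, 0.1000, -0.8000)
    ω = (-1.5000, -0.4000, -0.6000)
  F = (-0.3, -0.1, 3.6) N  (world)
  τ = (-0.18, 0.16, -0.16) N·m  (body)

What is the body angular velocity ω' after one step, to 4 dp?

precession coupling ω×(Iω) = (-0.0120, 0.0810, -0.0240)
(τ − ω×Iω)/I = (-1.2000, 0.7900, -2.7200)
ω + α·dt = (-1.5960, -0.3368, -0.8176)

ω' = (-1.5960, -0.3368, -0.8176)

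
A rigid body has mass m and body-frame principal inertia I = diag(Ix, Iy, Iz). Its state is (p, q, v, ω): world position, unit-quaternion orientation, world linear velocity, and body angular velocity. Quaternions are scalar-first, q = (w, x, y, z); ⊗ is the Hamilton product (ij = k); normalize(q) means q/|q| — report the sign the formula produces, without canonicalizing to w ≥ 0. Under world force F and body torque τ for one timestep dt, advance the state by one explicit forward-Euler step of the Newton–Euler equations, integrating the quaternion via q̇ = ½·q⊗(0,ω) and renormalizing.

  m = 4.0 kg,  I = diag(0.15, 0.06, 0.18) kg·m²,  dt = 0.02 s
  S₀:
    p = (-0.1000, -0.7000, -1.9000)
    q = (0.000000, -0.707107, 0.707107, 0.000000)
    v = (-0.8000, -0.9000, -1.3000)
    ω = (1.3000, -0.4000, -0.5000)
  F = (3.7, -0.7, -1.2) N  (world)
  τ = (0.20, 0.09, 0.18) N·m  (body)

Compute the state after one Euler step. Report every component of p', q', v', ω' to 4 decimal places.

p' = (-0.1160, -0.7180, -1.9260)
q' = (0.0120, -0.7106, 0.7035, -0.0064)
v' = (-0.7815, -0.9035, -1.3060)
ω' = (1.3235, -0.3765, -0.4852)

angular accel α = (1.1733, 1.1750, 0.7400)
ω + α·dt = (1.3235, -0.3765, -0.4852)
q⊗(0,ω) = (1.2020819, -0.3535535, -0.3535535, -0.6363963)
q' = normalize(q + ½dt·q⊗(0,ω)) = (0.0120, -0.7106, 0.7035, -0.0064)
a = (0.9250, -0.1750, -0.3000)
p + v·dt = (-0.1160, -0.7180, -1.9260)
new velocity v' = (-0.7815, -0.9035, -1.3060)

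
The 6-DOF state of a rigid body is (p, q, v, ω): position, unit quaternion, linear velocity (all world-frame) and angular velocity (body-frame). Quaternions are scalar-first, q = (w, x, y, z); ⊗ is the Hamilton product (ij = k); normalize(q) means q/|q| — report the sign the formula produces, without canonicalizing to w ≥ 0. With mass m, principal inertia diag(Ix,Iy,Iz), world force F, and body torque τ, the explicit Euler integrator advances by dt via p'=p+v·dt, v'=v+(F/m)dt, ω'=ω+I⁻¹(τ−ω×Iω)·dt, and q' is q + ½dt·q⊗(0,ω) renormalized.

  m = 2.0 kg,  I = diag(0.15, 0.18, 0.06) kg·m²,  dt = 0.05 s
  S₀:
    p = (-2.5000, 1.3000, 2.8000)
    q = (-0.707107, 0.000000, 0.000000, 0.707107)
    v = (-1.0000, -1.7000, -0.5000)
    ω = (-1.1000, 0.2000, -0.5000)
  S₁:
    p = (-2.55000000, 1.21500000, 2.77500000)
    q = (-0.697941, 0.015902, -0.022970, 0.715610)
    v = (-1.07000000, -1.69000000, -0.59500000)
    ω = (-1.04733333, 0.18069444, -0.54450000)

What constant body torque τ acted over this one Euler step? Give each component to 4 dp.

τ = (0.1700, -0.0200, -0.0600)

ω₁ − ω₀ = (0.05266667, -0.01930556, -0.04450000)
applied torque τ = (0.1700, -0.0200, -0.0600)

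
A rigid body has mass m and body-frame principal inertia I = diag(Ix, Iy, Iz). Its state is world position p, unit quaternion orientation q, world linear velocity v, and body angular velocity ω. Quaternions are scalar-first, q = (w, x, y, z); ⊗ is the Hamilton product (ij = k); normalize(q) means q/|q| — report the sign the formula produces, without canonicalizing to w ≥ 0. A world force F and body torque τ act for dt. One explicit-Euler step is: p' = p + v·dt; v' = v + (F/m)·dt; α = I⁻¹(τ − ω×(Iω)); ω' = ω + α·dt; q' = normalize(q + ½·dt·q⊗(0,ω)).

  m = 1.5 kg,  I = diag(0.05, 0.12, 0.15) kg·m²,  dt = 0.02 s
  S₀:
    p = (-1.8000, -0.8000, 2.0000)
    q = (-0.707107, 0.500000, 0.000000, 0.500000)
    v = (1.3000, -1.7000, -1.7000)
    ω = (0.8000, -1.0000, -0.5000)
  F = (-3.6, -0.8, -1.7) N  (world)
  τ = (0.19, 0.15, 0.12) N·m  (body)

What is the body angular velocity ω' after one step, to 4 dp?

ω' = (0.8700, -0.9817, -0.4765)

gyro term ω×Iω = (0.0150, 0.0400, -0.0560)
angular accel α = (3.5000, 0.9167, 1.1733)
ω' = ω + α·dt = (0.8700, -0.9817, -0.4765)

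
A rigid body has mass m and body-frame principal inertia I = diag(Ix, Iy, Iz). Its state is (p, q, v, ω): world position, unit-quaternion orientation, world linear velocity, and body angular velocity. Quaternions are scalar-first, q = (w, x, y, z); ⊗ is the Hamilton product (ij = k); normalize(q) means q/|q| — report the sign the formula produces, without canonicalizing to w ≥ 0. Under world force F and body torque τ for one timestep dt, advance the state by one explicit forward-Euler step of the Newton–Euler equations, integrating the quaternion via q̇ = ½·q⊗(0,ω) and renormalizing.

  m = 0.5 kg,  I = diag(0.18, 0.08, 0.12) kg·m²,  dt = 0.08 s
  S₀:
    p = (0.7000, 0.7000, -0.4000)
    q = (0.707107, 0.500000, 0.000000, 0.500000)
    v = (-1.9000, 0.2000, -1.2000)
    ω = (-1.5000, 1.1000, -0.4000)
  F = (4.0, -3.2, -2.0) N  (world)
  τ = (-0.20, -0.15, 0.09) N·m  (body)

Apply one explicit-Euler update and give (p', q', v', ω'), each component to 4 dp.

p' = (0.5480, 0.7160, -0.4960)
q' = (0.7430, 0.4343, 0.0091, 0.5092)
v' = (-1.2600, -0.3120, -1.5200)
ω' = (-1.5811, 0.9140, -0.4500)

linear accel F/m = (8.0000, -6.4000, -4.0000)
p' = p + v·dt = (0.5480, 0.7160, -0.4960)
v' = v + a·dt = (-1.2600, -0.3120, -1.5200)
ω×(Iω) gyroscopic = (-0.0176, 0.0360, 0.1650)
(τ − ω×Iω)/I = (-1.0133, -2.3250, -0.6250)
new body rate ω' = (-1.5811, 0.9140, -0.4500)
2q̇ = q⊗(0,ω) = (0.9500000, -1.6106605, 0.2278177, 0.2671572)
q + ½dt·q⊗(0,ω), renormalized = (0.7430, 0.4343, 0.0091, 0.5092)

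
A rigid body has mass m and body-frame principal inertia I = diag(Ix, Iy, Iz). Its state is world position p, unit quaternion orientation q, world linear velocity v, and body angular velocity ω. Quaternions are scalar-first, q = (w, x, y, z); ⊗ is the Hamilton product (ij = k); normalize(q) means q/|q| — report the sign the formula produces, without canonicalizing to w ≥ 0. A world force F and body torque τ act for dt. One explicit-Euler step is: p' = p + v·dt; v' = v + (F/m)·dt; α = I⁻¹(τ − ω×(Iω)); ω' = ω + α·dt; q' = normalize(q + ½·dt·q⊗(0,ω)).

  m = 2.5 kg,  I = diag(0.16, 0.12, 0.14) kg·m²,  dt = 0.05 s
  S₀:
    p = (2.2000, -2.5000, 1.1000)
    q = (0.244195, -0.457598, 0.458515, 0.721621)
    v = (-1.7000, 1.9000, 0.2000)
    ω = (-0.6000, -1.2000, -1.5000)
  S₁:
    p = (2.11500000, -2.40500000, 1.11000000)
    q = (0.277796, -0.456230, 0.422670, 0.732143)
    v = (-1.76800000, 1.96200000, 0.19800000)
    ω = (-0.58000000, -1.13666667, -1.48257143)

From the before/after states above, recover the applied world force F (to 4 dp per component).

velocity change Δv = (-0.06800000, 0.06200000, -0.00200000)
m·(v₁−v₀)/dt = (-3.4000, 3.1000, -0.1000)

F = (-3.4000, 3.1000, -0.1000)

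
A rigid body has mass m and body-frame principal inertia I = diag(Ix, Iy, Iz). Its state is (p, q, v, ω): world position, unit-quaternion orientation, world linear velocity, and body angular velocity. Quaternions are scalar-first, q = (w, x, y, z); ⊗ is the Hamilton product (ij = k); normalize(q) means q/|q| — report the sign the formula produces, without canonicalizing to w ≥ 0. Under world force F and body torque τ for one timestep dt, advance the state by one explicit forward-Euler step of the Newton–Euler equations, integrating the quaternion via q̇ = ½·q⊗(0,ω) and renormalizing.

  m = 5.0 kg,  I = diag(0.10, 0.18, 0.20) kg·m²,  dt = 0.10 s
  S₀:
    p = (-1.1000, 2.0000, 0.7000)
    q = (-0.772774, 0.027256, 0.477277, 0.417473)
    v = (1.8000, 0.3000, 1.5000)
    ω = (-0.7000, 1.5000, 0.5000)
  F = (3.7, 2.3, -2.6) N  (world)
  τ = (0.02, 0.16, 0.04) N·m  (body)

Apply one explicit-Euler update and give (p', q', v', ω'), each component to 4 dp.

p' = (-0.9200, 2.0300, 0.8500)
q' = (-0.8150, 0.0348, 0.4025, 0.4154)
v' = (1.8740, 0.3460, 1.4480)
ω' = (-0.6950, 1.5694, 0.5620)

ω×(Iω) gyroscopic = (0.0150, 0.0350, -0.0840)
angular accel α = (0.0500, 0.6944, 0.6200)
ω + α·dt = (-0.6950, 1.5694, 0.5620)
2q̇ = q⊗(0,ω) = (-0.9055728, 0.1533708, -1.4650201, -0.0114091)
q' = normalize(q + ½dt·q⊗(0,ω)) = (-0.8150, 0.0348, 0.4025, 0.4154)
a = (0.7400, 0.4600, -0.5200)
p' = p + v·dt = (-0.9200, 2.0300, 0.8500)
new velocity v' = (1.8740, 0.3460, 1.4480)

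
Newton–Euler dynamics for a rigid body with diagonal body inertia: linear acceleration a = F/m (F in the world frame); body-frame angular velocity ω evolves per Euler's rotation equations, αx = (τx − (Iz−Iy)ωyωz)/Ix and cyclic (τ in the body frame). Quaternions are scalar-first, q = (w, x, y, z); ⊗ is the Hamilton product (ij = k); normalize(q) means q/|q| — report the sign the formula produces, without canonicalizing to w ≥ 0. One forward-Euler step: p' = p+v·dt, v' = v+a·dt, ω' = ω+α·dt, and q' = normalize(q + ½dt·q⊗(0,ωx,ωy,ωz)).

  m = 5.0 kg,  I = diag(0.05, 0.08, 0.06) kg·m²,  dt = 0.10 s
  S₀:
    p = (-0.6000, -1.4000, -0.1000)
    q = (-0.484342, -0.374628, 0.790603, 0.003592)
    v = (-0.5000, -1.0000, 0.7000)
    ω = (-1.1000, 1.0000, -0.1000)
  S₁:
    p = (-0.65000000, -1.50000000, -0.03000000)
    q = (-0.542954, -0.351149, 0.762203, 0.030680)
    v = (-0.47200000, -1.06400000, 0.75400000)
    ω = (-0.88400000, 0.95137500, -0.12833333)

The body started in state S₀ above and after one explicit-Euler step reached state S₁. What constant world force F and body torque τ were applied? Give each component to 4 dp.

velocity change Δv = (0.02800000, -0.06400000, 0.05400000)
F = m·Δv/dt = (1.4000, -3.2000, 2.7000)
Δω = ω₁−ω₀ = (0.21600000, -0.04862500, -0.02833333)
precession coupling = (0.0020, -0.0011, -0.0330)
I·α + gyro = (0.1100, -0.0400, -0.0500)

F = (1.4000, -3.2000, 2.7000)
τ = (0.1100, -0.0400, -0.0500)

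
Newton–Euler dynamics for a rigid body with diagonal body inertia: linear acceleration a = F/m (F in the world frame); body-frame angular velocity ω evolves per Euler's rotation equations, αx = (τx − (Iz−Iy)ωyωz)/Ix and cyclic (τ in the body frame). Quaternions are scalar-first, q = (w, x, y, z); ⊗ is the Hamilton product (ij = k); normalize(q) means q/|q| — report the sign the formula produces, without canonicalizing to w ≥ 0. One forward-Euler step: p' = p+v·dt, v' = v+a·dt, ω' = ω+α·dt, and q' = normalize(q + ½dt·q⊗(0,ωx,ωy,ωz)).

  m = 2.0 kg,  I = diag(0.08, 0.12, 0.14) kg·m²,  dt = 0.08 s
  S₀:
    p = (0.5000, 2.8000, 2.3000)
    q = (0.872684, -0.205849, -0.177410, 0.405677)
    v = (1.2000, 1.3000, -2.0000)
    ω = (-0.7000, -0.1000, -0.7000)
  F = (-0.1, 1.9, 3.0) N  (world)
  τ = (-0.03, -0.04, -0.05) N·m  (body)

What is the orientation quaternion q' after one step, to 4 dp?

Hamilton product q⊗(0,ω) = (0.1221386, -0.4461241, -0.5153366, -0.7144809)
updated quaternion q' = (0.8769, -0.2235, -0.1979, 0.3768)

q' = (0.8769, -0.2235, -0.1979, 0.3768)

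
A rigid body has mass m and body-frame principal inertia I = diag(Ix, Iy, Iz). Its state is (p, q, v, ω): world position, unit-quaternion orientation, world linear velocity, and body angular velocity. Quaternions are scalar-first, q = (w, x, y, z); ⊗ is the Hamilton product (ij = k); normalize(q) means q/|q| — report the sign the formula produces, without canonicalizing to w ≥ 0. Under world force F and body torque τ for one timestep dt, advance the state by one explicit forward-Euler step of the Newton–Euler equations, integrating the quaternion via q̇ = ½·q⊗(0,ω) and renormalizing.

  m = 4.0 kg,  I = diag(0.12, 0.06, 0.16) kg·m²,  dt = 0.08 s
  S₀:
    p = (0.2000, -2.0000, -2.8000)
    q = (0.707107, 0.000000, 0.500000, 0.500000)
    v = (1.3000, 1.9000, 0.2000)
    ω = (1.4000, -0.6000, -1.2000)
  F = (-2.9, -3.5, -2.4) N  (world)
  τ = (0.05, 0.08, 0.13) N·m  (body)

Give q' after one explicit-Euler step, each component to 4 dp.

q' = (0.7409, 0.0275, 0.5095, 0.4367)

q⊗(0,ω) = (0.9000000, 0.6899498, 0.2757358, -1.5485284)
q' = normalize(q + ½dt·q⊗(0,ω)) = (0.7409, 0.0275, 0.5095, 0.4367)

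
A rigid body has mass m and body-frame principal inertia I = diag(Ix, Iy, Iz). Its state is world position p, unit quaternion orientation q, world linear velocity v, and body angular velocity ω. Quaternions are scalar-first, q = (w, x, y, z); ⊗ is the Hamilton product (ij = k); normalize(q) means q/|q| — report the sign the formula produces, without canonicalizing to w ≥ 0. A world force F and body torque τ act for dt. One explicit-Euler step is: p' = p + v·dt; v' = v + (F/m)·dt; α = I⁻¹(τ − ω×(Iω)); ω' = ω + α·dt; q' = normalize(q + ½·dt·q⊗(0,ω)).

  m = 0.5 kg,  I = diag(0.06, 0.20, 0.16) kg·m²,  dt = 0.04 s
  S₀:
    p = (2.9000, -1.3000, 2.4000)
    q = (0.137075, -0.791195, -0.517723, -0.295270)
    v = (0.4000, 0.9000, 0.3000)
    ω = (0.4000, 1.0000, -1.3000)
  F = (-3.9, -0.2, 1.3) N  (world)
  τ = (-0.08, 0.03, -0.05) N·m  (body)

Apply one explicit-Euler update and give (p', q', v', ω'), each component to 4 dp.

p' = (2.9160, -1.2640, 2.4120)
q' = (0.1460, -0.7703, -0.5376, -0.3103)
v' = (0.0880, 0.8840, 0.4040)
ω' = (0.3120, 0.9956, -1.3265)

(τ − ω×Iω)/I = (-2.2000, -0.1100, -0.6625)
ω' = ω + α·dt = (0.3120, 0.9956, -1.3265)
q⊗(0,ω) = (0.4503500, 1.0231399, -1.0095865, -0.7623033)
updated quaternion q' = (0.1460, -0.7703, -0.5376, -0.3103)
p + v·dt = (2.9160, -1.2640, 2.4120)
v + (F/m)dt = (0.0880, 0.8840, 0.4040)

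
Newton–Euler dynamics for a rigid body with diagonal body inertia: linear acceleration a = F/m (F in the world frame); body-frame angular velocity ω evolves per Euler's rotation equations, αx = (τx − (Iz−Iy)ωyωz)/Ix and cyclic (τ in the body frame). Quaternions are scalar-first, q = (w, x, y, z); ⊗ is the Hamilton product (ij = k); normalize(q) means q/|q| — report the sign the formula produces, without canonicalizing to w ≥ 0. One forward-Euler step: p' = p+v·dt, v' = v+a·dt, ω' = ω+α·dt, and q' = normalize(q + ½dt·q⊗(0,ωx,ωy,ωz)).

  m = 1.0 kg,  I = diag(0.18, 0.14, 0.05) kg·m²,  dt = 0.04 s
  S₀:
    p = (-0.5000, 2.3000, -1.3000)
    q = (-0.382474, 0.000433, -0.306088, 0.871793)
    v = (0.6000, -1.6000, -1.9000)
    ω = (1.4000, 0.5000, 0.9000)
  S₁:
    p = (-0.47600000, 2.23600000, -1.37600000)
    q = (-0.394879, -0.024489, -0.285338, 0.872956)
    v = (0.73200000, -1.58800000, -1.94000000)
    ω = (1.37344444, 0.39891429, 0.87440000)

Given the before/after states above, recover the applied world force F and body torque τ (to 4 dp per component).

F = (3.3000, 0.3000, -1.0000)
τ = (-0.1600, -0.1900, -0.0600)

velocity change Δv = (0.13200000, 0.01200000, -0.04000000)
F = m·Δv/dt = (3.3000, 0.3000, -1.0000)
Δω = ω₁−ω₀ = (-0.02655556, -0.10108571, -0.02560000)
ω₀×(Iω₀) = (-0.0405, 0.1638, -0.0280)
I·α + gyro = (-0.1600, -0.1900, -0.0600)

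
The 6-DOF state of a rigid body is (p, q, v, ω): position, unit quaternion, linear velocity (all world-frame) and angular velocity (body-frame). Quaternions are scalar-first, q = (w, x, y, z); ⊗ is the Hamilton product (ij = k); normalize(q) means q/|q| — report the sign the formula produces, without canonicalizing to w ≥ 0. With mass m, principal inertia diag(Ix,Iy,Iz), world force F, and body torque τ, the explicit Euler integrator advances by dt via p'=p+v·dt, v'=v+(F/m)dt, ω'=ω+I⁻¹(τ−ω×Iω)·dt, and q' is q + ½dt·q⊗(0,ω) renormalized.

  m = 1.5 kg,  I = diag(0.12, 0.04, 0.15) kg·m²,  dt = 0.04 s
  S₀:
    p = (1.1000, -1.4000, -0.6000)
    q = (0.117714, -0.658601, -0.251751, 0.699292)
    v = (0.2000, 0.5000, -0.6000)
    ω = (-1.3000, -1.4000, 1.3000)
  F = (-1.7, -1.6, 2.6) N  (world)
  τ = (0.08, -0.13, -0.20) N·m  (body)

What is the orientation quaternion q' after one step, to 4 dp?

Hamilton product q⊗(0,ω) = (-2.1177123, 0.4987043, -0.2176979, 0.7477933)
q' = normalize(q + ½dt·q⊗(0,ω)) = (0.0753, -0.6479, -0.2558, 0.7135)

q' = (0.0753, -0.6479, -0.2558, 0.7135)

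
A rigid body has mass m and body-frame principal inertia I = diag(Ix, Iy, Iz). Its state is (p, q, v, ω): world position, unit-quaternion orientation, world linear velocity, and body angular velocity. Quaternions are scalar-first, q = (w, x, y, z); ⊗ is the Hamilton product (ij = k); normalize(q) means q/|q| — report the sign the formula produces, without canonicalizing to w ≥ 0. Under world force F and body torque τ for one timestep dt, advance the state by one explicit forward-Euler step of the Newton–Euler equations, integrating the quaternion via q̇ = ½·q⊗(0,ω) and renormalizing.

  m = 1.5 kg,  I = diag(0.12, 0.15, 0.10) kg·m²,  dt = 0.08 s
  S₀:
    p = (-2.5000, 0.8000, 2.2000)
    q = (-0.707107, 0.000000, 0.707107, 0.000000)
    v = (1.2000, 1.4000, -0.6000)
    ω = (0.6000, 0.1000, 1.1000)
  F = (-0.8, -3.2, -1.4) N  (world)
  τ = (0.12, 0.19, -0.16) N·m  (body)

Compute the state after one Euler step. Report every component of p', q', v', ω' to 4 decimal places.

p' = (-2.4040, 0.9120, 2.1520)
q' = (-0.7090, 0.0141, 0.7034, -0.0480)
v' = (1.1573, 1.2293, -0.6747)
ω' = (0.6837, 0.1943, 0.9706)

gyro term ω×Iω = (-0.0055, 0.0132, 0.0018)
(τ − ω×Iω)/I = (1.0458, 1.1787, -1.6180)
ω' = ω + α·dt = (0.6837, 0.1943, 0.9706)
2q̇ = q⊗(0,ω) = (-0.0707107, 0.3535535, -0.0707107, -1.2020819)
q' = normalize(q + ½dt·q⊗(0,ω)) = (-0.7090, 0.0141, 0.7034, -0.0480)
p + v·dt = (-2.4040, 0.9120, 2.1520)
v + (F/m)dt = (1.1573, 1.2293, -0.6747)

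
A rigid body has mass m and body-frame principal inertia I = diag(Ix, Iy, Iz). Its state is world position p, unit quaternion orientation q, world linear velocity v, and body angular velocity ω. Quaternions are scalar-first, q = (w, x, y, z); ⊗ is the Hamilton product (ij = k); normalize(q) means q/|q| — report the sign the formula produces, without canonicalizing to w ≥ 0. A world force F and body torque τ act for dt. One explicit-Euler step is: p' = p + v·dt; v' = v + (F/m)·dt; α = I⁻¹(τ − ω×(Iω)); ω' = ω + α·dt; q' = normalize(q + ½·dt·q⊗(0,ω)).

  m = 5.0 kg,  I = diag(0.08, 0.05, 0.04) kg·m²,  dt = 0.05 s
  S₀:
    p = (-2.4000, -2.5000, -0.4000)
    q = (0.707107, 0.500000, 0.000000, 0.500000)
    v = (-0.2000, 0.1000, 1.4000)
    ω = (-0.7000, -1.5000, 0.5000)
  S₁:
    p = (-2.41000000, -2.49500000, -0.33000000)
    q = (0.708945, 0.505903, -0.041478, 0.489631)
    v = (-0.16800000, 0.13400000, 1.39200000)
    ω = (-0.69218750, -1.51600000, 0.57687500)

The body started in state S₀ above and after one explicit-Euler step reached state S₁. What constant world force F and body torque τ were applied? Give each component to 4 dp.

F = (3.2000, 3.4000, -0.8000)
τ = (0.0200, -0.0300, 0.0300)

velocity change Δv = (0.03200000, 0.03400000, -0.00800000)
F = m·Δv/dt = (3.2000, 3.4000, -0.8000)
Δω = ω₁−ω₀ = (0.00781250, -0.01600000, 0.07687500)
ω₀×(Iω₀) = (0.0075, -0.0140, -0.0315)
applied torque τ = (0.0200, -0.0300, 0.0300)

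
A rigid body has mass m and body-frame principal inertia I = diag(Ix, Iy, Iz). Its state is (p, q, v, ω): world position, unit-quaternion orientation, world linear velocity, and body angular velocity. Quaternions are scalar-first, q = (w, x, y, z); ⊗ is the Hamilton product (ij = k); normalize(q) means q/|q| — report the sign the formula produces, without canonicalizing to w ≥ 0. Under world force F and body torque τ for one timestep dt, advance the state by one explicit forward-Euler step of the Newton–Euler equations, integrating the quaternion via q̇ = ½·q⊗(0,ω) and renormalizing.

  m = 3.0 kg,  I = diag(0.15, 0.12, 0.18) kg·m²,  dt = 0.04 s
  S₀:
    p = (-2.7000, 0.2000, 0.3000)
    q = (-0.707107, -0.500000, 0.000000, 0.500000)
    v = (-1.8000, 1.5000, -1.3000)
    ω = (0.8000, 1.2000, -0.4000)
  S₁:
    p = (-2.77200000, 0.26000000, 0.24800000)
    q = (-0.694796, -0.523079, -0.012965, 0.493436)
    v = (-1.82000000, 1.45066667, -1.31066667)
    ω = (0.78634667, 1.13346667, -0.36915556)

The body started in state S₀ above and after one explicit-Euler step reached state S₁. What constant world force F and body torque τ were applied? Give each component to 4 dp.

rate change Δω = (-0.01365333, -0.06653333, 0.03084444)
I·α + gyro = (-0.0800, -0.1900, 0.1100)
Δv = v₁−v₀ = (-0.02000000, -0.04933333, -0.01066667)
F = m·Δv/dt = (-1.5000, -3.7000, -0.8000)

F = (-1.5000, -3.7000, -0.8000)
τ = (-0.0800, -0.1900, 0.1100)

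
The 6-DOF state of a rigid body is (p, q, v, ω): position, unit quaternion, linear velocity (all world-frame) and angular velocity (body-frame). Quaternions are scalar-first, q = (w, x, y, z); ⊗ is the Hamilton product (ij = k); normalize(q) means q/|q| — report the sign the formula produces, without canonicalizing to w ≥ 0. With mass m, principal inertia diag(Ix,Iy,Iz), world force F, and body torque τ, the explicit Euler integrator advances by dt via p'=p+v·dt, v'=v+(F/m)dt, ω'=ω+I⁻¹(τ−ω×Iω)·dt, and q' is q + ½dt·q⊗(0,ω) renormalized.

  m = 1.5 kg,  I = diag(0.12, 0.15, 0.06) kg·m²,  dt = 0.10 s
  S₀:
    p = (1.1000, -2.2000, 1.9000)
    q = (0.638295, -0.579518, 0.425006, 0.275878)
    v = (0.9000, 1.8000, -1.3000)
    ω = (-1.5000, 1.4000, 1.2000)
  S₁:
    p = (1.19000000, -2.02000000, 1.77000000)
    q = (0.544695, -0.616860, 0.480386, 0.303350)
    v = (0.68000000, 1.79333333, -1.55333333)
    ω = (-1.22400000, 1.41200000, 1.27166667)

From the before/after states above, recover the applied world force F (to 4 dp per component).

Δv = v₁−v₀ = (-0.22000000, -0.00666667, -0.25333333)
F = m·Δv/dt = (-3.3000, -0.1000, -3.8000)

F = (-3.3000, -0.1000, -3.8000)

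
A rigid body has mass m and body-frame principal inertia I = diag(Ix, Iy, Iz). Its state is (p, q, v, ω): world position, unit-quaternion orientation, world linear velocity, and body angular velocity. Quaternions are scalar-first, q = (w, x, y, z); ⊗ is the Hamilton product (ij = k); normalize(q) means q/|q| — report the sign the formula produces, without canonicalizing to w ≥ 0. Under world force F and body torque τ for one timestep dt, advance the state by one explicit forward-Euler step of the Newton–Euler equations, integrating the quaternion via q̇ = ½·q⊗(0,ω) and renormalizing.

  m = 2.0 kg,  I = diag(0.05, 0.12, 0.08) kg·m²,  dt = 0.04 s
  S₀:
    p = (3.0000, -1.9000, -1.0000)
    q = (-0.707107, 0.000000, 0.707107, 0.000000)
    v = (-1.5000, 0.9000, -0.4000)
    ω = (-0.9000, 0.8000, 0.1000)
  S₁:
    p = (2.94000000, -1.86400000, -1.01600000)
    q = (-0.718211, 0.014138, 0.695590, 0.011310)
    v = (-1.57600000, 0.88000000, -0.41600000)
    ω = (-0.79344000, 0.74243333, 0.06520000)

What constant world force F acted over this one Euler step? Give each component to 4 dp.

F = (-3.8000, -1.0000, -0.8000)

v₁ − v₀ = (-0.07600000, -0.02000000, -0.01600000)
applied force F = (-3.8000, -1.0000, -0.8000)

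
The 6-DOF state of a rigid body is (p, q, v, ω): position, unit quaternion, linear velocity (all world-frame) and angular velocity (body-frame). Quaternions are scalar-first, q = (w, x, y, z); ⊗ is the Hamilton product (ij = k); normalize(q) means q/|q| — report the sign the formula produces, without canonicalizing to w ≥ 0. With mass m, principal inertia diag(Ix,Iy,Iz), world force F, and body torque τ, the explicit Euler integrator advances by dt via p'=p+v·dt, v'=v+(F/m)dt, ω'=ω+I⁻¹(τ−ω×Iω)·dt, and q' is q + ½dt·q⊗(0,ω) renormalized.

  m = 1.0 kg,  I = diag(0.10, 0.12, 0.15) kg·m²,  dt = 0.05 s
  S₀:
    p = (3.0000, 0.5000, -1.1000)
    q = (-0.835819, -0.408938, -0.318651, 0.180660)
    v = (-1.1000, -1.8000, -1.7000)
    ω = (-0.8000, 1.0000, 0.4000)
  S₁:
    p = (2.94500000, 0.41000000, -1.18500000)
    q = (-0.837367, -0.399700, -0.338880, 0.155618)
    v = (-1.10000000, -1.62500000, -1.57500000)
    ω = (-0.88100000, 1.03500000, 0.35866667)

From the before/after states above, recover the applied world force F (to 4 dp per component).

v₁ − v₀ = (0.00000000, 0.17500000, 0.12500000)
applied force F = (0.0000, 3.5000, 2.5000)

F = (0.0000, 3.5000, 2.5000)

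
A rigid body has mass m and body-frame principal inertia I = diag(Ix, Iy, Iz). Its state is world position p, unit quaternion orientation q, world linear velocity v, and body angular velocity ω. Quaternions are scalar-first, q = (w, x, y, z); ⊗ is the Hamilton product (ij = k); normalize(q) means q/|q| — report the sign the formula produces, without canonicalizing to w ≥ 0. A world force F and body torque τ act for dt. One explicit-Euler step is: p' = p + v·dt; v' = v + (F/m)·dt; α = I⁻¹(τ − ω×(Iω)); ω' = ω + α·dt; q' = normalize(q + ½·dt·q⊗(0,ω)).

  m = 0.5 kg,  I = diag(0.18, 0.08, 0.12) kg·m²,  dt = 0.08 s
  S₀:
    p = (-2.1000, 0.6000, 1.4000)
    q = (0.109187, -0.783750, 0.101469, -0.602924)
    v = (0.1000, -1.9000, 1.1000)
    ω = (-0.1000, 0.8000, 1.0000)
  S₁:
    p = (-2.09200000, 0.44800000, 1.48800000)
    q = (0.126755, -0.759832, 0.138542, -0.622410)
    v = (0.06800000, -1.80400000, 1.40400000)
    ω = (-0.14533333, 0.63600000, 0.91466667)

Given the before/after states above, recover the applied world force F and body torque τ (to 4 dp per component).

F = (-0.2000, 0.6000, 1.9000)
τ = (-0.0700, -0.1700, -0.1200)

v₁ − v₀ = (-0.03200000, 0.09600000, 0.30400000)
applied force F = (-0.2000, 0.6000, 1.9000)
ω₁ − ω₀ = (-0.04533333, -0.16400000, -0.08533333)
τ = I·(Δω/dt) + ω₀×(Iω₀) = (-0.0700, -0.1700, -0.1200)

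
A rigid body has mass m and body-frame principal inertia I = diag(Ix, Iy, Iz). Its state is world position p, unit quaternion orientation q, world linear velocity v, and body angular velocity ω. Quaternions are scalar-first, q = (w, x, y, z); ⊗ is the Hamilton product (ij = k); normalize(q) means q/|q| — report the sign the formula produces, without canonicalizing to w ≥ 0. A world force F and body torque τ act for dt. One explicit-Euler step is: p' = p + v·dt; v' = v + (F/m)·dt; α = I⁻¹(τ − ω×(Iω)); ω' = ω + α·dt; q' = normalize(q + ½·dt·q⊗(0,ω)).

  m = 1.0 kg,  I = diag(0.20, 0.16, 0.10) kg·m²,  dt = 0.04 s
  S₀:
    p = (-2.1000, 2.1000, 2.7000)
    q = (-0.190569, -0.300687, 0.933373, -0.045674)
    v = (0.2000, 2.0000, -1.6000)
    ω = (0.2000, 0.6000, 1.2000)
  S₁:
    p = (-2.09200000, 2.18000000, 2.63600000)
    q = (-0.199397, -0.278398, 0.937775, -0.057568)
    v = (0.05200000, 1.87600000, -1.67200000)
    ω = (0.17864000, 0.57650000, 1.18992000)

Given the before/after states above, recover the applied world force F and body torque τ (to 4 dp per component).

F = (-3.7000, -3.1000, -1.8000)
τ = (-0.1500, -0.0700, -0.0300)

velocity change Δv = (-0.14800000, -0.12400000, -0.07200000)
m·(v₁−v₀)/dt = (-3.7000, -3.1000, -1.8000)
Δω = ω₁−ω₀ = (-0.02136000, -0.02350000, -0.01008000)
gyro term ω₀×Iω₀ = (-0.0432, 0.0240, -0.0048)
τ = I·(Δω/dt) + ω₀×(Iω₀) = (-0.1500, -0.0700, -0.0300)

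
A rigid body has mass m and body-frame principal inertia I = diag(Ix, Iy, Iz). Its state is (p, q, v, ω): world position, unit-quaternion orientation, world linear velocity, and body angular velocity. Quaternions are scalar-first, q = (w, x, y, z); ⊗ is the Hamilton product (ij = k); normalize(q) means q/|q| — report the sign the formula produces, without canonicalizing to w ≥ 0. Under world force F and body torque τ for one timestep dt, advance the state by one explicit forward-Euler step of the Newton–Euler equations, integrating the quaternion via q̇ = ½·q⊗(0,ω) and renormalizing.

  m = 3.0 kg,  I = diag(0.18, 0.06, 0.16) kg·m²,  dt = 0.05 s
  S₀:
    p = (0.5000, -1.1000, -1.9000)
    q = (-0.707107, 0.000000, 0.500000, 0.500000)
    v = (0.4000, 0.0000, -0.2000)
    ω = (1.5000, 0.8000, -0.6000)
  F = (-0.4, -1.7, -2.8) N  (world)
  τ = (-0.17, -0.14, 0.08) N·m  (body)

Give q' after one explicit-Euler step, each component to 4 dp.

q' = (-0.7089, -0.0440, 0.5041, 0.4914)

q⊗(0,ω) = (-0.1000000, -1.7606605, 0.1843144, -0.3257358)
updated quaternion q' = (-0.7089, -0.0440, 0.5041, 0.4914)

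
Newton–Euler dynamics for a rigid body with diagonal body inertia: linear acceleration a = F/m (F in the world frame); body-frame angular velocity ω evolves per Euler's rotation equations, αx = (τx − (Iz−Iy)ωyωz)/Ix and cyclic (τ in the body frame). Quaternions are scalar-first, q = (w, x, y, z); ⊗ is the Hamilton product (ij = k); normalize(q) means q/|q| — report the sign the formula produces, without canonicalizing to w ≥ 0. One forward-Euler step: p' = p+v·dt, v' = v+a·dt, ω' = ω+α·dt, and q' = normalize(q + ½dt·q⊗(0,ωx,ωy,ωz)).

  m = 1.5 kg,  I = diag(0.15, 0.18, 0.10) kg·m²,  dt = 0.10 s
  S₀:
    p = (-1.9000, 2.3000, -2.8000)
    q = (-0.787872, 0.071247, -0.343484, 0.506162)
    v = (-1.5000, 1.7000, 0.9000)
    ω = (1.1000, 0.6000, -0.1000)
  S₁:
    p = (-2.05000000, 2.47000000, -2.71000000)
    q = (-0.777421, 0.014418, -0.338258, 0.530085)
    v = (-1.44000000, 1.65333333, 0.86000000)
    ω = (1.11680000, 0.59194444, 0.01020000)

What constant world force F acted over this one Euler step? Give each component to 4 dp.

v₁ − v₀ = (0.06000000, -0.04666667, -0.04000000)
F = m·Δv/dt = (0.9000, -0.7000, -0.6000)

F = (0.9000, -0.7000, -0.6000)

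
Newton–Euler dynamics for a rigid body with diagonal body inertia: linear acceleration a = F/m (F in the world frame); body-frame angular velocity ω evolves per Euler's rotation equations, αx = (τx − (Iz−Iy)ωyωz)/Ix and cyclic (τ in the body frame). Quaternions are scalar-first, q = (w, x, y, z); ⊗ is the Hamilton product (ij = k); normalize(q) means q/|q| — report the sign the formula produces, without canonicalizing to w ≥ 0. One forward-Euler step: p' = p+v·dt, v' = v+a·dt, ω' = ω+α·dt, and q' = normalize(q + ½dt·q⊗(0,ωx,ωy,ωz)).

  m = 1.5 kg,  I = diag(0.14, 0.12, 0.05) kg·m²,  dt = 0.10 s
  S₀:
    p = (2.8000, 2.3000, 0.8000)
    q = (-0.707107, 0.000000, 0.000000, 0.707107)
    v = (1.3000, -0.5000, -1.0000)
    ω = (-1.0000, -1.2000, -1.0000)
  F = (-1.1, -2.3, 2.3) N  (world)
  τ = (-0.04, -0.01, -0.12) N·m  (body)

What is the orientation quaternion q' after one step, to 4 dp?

q⊗(0,ω) = (0.7071070, 1.5556354, 0.1414214, 0.7071070)
q + ½dt·q⊗(0,ω), renormalized = (-0.6689, 0.0774, 0.0070, 0.7393)

q' = (-0.6689, 0.0774, 0.0070, 0.7393)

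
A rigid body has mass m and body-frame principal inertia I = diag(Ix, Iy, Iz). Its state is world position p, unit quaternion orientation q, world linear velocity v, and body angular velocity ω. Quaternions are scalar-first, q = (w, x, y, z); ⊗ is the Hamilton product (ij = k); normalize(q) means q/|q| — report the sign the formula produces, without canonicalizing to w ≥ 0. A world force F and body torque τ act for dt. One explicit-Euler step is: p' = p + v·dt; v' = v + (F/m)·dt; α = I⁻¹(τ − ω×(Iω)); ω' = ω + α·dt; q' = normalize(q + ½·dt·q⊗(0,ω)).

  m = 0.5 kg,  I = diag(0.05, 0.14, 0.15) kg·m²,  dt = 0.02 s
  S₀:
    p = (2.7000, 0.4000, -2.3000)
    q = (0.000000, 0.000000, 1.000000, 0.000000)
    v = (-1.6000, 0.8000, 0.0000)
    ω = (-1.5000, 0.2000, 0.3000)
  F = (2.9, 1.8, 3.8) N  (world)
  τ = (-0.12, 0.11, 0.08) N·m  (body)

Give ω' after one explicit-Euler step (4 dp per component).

ω' = (-1.5482, 0.2093, 0.3143)

ω×(Iω) gyroscopic = (0.0006, 0.0450, -0.0270)
angular accel α = (-2.4120, 0.4643, 0.7133)
new body rate ω' = (-1.5482, 0.2093, 0.3143)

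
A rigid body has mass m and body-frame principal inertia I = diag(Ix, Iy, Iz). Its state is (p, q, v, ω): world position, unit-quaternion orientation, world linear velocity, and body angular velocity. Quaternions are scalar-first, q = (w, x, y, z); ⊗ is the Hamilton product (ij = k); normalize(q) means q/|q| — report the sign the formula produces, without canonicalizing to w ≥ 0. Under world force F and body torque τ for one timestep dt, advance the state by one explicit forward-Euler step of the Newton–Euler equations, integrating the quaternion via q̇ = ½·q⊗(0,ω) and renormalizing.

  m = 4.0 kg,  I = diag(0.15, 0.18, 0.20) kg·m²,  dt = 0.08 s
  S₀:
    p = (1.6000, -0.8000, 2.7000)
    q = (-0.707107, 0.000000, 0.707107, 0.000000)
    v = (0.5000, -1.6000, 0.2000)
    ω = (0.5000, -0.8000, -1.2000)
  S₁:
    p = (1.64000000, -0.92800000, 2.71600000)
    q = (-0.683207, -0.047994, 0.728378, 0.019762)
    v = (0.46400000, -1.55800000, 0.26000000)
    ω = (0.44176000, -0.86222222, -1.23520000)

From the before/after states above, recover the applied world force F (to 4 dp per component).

velocity change Δv = (-0.03600000, 0.04200000, 0.06000000)
F = m·Δv/dt = (-1.8000, 2.1000, 3.0000)

F = (-1.8000, 2.1000, 3.0000)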